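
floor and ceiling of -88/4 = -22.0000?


-88/4 = -22.0000
floor = -22
ceil = -22

floor = -22, ceil = -22


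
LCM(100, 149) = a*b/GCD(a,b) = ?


GCD(100, 149) = 1
LCM = 100*149/1 = 14900/1 = 14900

LCM = 14900


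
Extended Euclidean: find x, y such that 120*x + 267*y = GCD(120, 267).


Tabular extended Euclidean (each row: r = 120*s + 267*t):
r=120, s=1, t=0
r=267, s=0, t=1
q=0: r=120, s=1, t=0   [120*(1) + 267*(0) = 120]
q=2: r=27, s=-2, t=1   [120*(-2) + 267*(1) = 27]
q=4: r=12, s=9, t=-4   [120*(9) + 267*(-4) = 12]
q=2: r=3, s=-20, t=9   [120*(-20) + 267*(9) = 3]
q=4: r=0, s=89, t=-40   [120*(89) + 267*(-40) = 0]
GCD = 3; from the row with r=3: x=-20, y=9
Check: 120*(-20) + 267*(9) = -2400 + 2403 = 3

GCD = 3, x = -20, y = 9


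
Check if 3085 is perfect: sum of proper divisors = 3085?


Proper divisors of 3085: 1, 5, 617
Sum = 1 + 5 + 617 = 623

No, 3085 is not perfect (623 ≠ 3085)


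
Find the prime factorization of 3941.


3941 / 7 = 563
563 / 563 = 1
3941 = 7 × 563


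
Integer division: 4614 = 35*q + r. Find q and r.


4614 = 35 * 131 + 29
Check: 4585 + 29 = 4614

q = 131, r = 29


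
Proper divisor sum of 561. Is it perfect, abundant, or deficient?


Proper divisors: 1, 3, 11, 17, 33, 51, 187
Sum = 1 + 3 + 11 + 17 + 33 + 51 + 187 = 303
303 < 561 → deficient

s(561) = 303 (deficient)


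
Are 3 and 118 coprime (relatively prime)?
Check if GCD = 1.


Euclidean algorithm:
118 = 39 * 3 + 1
3 = 3 * 1 + 0
GCD(3, 118) = 1

Yes, coprime (GCD = 1)


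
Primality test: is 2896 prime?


2896 / 2 = 1448 (exact division)
2896 is NOT prime.

No, 2896 is not prime


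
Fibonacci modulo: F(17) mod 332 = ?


F(k) mod 332 for k=1..17:
1, 1, 2, 3, 5, 8, 13, 21, 34, 55, 89, 144, 233, 45, 278, 323, 269
F(17) mod 332 = 269


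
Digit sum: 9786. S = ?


9 + 7 + 8 + 6 = 30


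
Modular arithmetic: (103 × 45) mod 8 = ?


103 × 45 = 4635
4635 mod 8 = 3


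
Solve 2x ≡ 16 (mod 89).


GCD(2, 89) = 1, unique solution
a^(-1) mod 89 = 45
x = 45 * 16 mod 89 = 8

x ≡ 8 (mod 89)


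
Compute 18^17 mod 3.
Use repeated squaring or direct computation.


18^1 mod 3 = 0
18^2 mod 3 = 0
18^3 mod 3 = 0
18^4 mod 3 = 0
18^5 mod 3 = 0
18^6 mod 3 = 0
18^7 mod 3 = 0
18^8 mod 3 = 0
18^9 mod 3 = 0
18^10 mod 3 = 0
18^11 mod 3 = 0
18^12 mod 3 = 0
18^13 mod 3 = 0
18^14 mod 3 = 0
18^15 mod 3 = 0
18^16 mod 3 = 0
18^17 mod 3 = 0


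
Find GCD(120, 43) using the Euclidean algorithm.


120 = 2 * 43 + 34
43 = 1 * 34 + 9
34 = 3 * 9 + 7
9 = 1 * 7 + 2
7 = 3 * 2 + 1
2 = 2 * 1 + 0
GCD = 1


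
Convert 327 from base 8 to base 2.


327 (base 8) = 215 (decimal)
215 (decimal) = 11010111 (base 2)


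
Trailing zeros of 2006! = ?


floor(2006/5) = 401
floor(2006/25) = 80
floor(2006/125) = 16
floor(2006/625) = 3
Total = 500

500 trailing zeros


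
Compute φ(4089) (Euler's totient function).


4089 = 3 × 29 × 47
Prime factors: 3, 29, 47
φ(4089) = 4089 × (1-1/3) × (1-1/29) × (1-1/47)
= 4089 × 2/3 × 28/29 × 46/47 = 2576

φ(4089) = 2576


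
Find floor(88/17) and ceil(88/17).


88/17 = 5.1765
floor = 5
ceil = 6

floor = 5, ceil = 6


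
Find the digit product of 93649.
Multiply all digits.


9 × 3 × 6 × 4 × 9 = 5832


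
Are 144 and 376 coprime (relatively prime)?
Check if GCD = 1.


Euclidean algorithm:
376 = 2 * 144 + 88
144 = 1 * 88 + 56
88 = 1 * 56 + 32
56 = 1 * 32 + 24
32 = 1 * 24 + 8
24 = 3 * 8 + 0
GCD(144, 376) = 8

No, not coprime (GCD = 8)


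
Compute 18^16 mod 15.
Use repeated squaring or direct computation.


18^1 mod 15 = 3
18^2 mod 15 = 9
18^3 mod 15 = 12
18^4 mod 15 = 6
18^5 mod 15 = 3
18^6 mod 15 = 9
18^7 mod 15 = 12
18^8 mod 15 = 6
18^9 mod 15 = 3
18^10 mod 15 = 9
18^11 mod 15 = 12
18^12 mod 15 = 6
18^13 mod 15 = 3
18^14 mod 15 = 9
18^15 mod 15 = 12
18^16 mod 15 = 6


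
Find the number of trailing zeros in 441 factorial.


floor(441/5) = 88
floor(441/25) = 17
floor(441/125) = 3
Total = 108

108 trailing zeros


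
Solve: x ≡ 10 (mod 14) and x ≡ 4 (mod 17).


M = 14*17 = 238
M1 = M/14 = 17, M2 = M/17 = 14
M1^(-1) mod 14 = 5, M2^(-1) mod 17 = 11
x = 10*17*5 + 4*14*11 = 1466
1466 mod 238 = 38
Check: 38 mod 14 = 10 ✓, 38 mod 17 = 4 ✓

x ≡ 38 (mod 238)


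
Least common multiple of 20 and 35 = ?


GCD(20, 35) = 5
LCM = 20*35/5 = 700/5 = 140

LCM = 140


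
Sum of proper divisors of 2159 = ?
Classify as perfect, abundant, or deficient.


Proper divisors: 1, 17, 127
Sum = 1 + 17 + 127 = 145
145 < 2159 → deficient

s(2159) = 145 (deficient)


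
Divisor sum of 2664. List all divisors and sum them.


Divisors of 2664: 1, 2, 3, 4, 6, 8, 9, 12, 18, 24, 36, 37, 72, 74, 111, 148, 222, 296, 333, 444, 666, 888, 1332, 2664
Sum = 1 + 2 + 3 + 4 + 6 + 8 + 9 + 12 + 18 + 24 + 36 + 37 + 72 + 74 + 111 + 148 + 222 + 296 + 333 + 444 + 666 + 888 + 1332 + 2664 = 7410

σ(2664) = 7410


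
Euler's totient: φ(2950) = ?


2950 = 2 × 5^2 × 59
Prime factors: 2, 5, 59
φ(2950) = 2950 × (1-1/2) × (1-1/5) × (1-1/59)
= 2950 × 1/2 × 4/5 × 58/59 = 1160

φ(2950) = 1160


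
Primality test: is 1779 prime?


1779 / 3 = 593 (exact division)
1779 is NOT prime.

No, 1779 is not prime


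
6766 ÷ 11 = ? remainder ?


6766 = 11 * 615 + 1
Check: 6765 + 1 = 6766

q = 615, r = 1


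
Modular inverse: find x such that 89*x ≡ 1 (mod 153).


Use the extended Euclidean algorithm on (153, 89); each row r = 153*s + 89*t:
r=153, s=1, t=0
r=89, s=0, t=1
q=1: r=64, s=1, t=-1   [153*(1) + 89*(-1) = 64]
q=1: r=25, s=-1, t=2   [153*(-1) + 89*(2) = 25]
q=2: r=14, s=3, t=-5   [153*(3) + 89*(-5) = 14]
q=1: r=11, s=-4, t=7   [153*(-4) + 89*(7) = 11]
q=1: r=3, s=7, t=-12   [153*(7) + 89*(-12) = 3]
q=3: r=2, s=-25, t=43   [153*(-25) + 89*(43) = 2]
q=1: r=1, s=32, t=-55   [153*(32) + 89*(-55) = 1]
q=2: r=0, s=-89, t=153   [153*(-89) + 89*(153) = 0]
GCD = 1 with t = -55, so 89*(-55) ≡ 1 (mod 153)
Inverse = -55 mod 153 = 98
Check: 89 * 98 = 8722 ≡ 1 (mod 153)

89^(-1) ≡ 98 (mod 153)


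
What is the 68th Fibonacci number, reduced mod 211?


F(k) mod 211 for k=1..68:
1, 1, 2, 3, 5, 8, 13, 21, 34, 55, 89, 144, 22, 166, 188, 143, 120, 52, 172, 13, 185, 198, 172, 159, 120, 68, 188, 45, 22, 67, 89, 156, 34, 190, 13, 203, 5, 208, 2, 210, 1, 0, 1, 1, 2, 3, 5, 8, 13, 21, 34, 55, 89, 144, 22, 166, 188, 143, 120, 52, 172, 13, 185, 198, 172, 159, 120, 68
F(68) mod 211 = 68


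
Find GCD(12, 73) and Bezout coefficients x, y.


Tabular extended Euclidean (each row: r = 12*s + 73*t):
r=12, s=1, t=0
r=73, s=0, t=1
q=0: r=12, s=1, t=0   [12*(1) + 73*(0) = 12]
q=6: r=1, s=-6, t=1   [12*(-6) + 73*(1) = 1]
q=12: r=0, s=73, t=-12   [12*(73) + 73*(-12) = 0]
GCD = 1; from the row with r=1: x=-6, y=1
Check: 12*(-6) + 73*(1) = -72 + 73 = 1

GCD = 1, x = -6, y = 1


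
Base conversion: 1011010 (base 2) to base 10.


1011010 (base 2) = 90 (decimal)
90 (decimal) = 90 (base 10)


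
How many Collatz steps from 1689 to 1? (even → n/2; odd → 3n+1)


1689 → 5068 → 2534 → 1267 → 3802 → 1901 → 5704 → 2852 → 1426 → 713 → 2140 → 1070 → 535 → 1606 → 803 → 2410 → 1205 → 3616 → 1808 → 904 → 452 → 226 → 113 → 340 → 170 → 85 → 256 → 128 → 64 → 32 → 16 → 8 → 4 → 2 → 1
Total steps = 34

34 steps


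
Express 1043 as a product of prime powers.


1043 / 7 = 149
149 / 149 = 1
1043 = 7 × 149


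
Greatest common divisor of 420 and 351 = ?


420 = 1 * 351 + 69
351 = 5 * 69 + 6
69 = 11 * 6 + 3
6 = 2 * 3 + 0
GCD = 3


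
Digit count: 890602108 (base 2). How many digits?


890602108 in base 2 = 110101000101011000001001111100
Number of digits = 30

30 digits (base 2)


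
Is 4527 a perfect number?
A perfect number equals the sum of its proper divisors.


Proper divisors of 4527: 1, 3, 9, 503, 1509
Sum = 1 + 3 + 9 + 503 + 1509 = 2025

No, 4527 is not perfect (2025 ≠ 4527)


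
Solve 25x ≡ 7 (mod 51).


GCD(25, 51) = 1, unique solution
a^(-1) mod 51 = 49
x = 49 * 7 mod 51 = 37

x ≡ 37 (mod 51)


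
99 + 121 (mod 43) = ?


99 + 121 = 220
220 mod 43 = 5


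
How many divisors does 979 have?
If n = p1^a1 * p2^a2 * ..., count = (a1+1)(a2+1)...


979 = 11^1 × 89^1
d(979) = (1+1) × (1+1) = 4

4 divisors


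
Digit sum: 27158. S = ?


2 + 7 + 1 + 5 + 8 = 23


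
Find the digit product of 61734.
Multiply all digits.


6 × 1 × 7 × 3 × 4 = 504


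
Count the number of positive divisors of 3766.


3766 = 2^1 × 7^1 × 269^1
d(3766) = (1+1) × (1+1) × (1+1) = 8

8 divisors


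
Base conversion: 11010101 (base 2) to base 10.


11010101 (base 2) = 213 (decimal)
213 (decimal) = 213 (base 10)


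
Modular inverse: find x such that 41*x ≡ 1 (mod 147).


Use the extended Euclidean algorithm on (147, 41); each row r = 147*s + 41*t:
r=147, s=1, t=0
r=41, s=0, t=1
q=3: r=24, s=1, t=-3   [147*(1) + 41*(-3) = 24]
q=1: r=17, s=-1, t=4   [147*(-1) + 41*(4) = 17]
q=1: r=7, s=2, t=-7   [147*(2) + 41*(-7) = 7]
q=2: r=3, s=-5, t=18   [147*(-5) + 41*(18) = 3]
q=2: r=1, s=12, t=-43   [147*(12) + 41*(-43) = 1]
q=3: r=0, s=-41, t=147   [147*(-41) + 41*(147) = 0]
GCD = 1 with t = -43, so 41*(-43) ≡ 1 (mod 147)
Inverse = -43 mod 147 = 104
Check: 41 * 104 = 4264 ≡ 1 (mod 147)

41^(-1) ≡ 104 (mod 147)


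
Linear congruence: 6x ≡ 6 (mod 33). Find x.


GCD(6, 33) = 3 divides 6
Divide: 2x ≡ 2 (mod 11)
x ≡ 1 (mod 11)


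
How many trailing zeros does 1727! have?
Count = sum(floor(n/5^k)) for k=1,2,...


floor(1727/5) = 345
floor(1727/25) = 69
floor(1727/125) = 13
floor(1727/625) = 2
Total = 429

429 trailing zeros


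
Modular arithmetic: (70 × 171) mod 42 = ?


70 × 171 = 11970
11970 mod 42 = 0


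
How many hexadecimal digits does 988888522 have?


988888522 in base 16 = 3AF13DCA
Number of digits = 8

8 digits (base 16)


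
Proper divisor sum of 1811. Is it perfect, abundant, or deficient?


Proper divisors: 1
Sum = 1 = 1
1 < 1811 → deficient

s(1811) = 1 (deficient)


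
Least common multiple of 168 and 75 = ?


GCD(168, 75) = 3
LCM = 168*75/3 = 12600/3 = 4200

LCM = 4200


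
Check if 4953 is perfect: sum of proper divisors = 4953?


Proper divisors of 4953: 1, 3, 13, 39, 127, 381, 1651
Sum = 1 + 3 + 13 + 39 + 127 + 381 + 1651 = 2215

No, 4953 is not perfect (2215 ≠ 4953)


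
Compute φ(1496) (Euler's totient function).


1496 = 2^3 × 11 × 17
Prime factors: 2, 11, 17
φ(1496) = 1496 × (1-1/2) × (1-1/11) × (1-1/17)
= 1496 × 1/2 × 10/11 × 16/17 = 640

φ(1496) = 640


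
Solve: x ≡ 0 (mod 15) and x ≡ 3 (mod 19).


M = 15*19 = 285
M1 = M/15 = 19, M2 = M/19 = 15
M1^(-1) mod 15 = 4, M2^(-1) mod 19 = 14
x = 0*19*4 + 3*15*14 = 630
630 mod 285 = 60
Check: 60 mod 15 = 0 ✓, 60 mod 19 = 3 ✓

x ≡ 60 (mod 285)


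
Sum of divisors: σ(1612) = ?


Divisors of 1612: 1, 2, 4, 13, 26, 31, 52, 62, 124, 403, 806, 1612
Sum = 1 + 2 + 4 + 13 + 26 + 31 + 52 + 62 + 124 + 403 + 806 + 1612 = 3136

σ(1612) = 3136


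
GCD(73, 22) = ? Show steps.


73 = 3 * 22 + 7
22 = 3 * 7 + 1
7 = 7 * 1 + 0
GCD = 1


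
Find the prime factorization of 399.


399 / 3 = 133
133 / 7 = 19
19 / 19 = 1
399 = 3 × 7 × 19


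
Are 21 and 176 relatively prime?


Euclidean algorithm:
176 = 8 * 21 + 8
21 = 2 * 8 + 5
8 = 1 * 5 + 3
5 = 1 * 3 + 2
3 = 1 * 2 + 1
2 = 2 * 1 + 0
GCD(21, 176) = 1

Yes, coprime (GCD = 1)


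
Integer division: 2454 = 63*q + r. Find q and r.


2454 = 63 * 38 + 60
Check: 2394 + 60 = 2454

q = 38, r = 60


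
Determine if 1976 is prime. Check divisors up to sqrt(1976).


1976 / 2 = 988 (exact division)
1976 is NOT prime.

No, 1976 is not prime


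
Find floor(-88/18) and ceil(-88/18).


-88/18 = -4.8889
floor = -5
ceil = -4

floor = -5, ceil = -4


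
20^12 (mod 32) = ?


20^1 mod 32 = 20
20^2 mod 32 = 16
20^3 mod 32 = 0
20^4 mod 32 = 0
20^5 mod 32 = 0
20^6 mod 32 = 0
20^7 mod 32 = 0
20^8 mod 32 = 0
20^9 mod 32 = 0
20^10 mod 32 = 0
20^11 mod 32 = 0
20^12 mod 32 = 0


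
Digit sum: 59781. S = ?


5 + 9 + 7 + 8 + 1 = 30


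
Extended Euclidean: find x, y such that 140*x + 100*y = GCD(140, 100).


Tabular extended Euclidean (each row: r = 140*s + 100*t):
r=140, s=1, t=0
r=100, s=0, t=1
q=1: r=40, s=1, t=-1   [140*(1) + 100*(-1) = 40]
q=2: r=20, s=-2, t=3   [140*(-2) + 100*(3) = 20]
q=2: r=0, s=5, t=-7   [140*(5) + 100*(-7) = 0]
GCD = 20; from the row with r=20: x=-2, y=3
Check: 140*(-2) + 100*(3) = -280 + 300 = 20

GCD = 20, x = -2, y = 3


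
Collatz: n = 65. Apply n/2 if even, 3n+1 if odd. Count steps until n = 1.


65 → 196 → 98 → 49 → 148 → 74 → 37 → 112 → 56 → 28 → 14 → 7 → 22 → 11 → 34 → 17 → 52 → 26 → 13 → 40 → 20 → 10 → 5 → 16 → 8 → 4 → 2 → 1
Total steps = 27

27 steps


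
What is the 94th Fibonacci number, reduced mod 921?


F(k) mod 921 for k=1..94:
1, 1, 2, 3, 5, 8, 13, 21, 34, 55, 89, 144, 233, 377, 610, 66, 676, 742, 497, 318, 815, 212, 106, 318, 424, 742, 245, 66, 311, 377, 688, 144, 832, 55, 887, 21, 908, 8, 916, 3, 919, 1, 920, 0, 920, 920, 919, 918, 916, 913, 908, 900, 887, 866, 832, 777, 688, 544, 311, 855, 245, 179, 424, 603, 106, 709, 815, 603, 497, 179, 676, 855, 610, 544, 233, 777, 89, 866, 34, 900, 13, 913, 5, 918, 2, 920, 1, 0, 1, 1, 2, 3, 5, 8
F(94) mod 921 = 8


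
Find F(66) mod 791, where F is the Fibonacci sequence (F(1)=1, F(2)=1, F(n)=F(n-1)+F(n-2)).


F(k) mod 791 for k=1..66:
1, 1, 2, 3, 5, 8, 13, 21, 34, 55, 89, 144, 233, 377, 610, 196, 15, 211, 226, 437, 663, 309, 181, 490, 671, 370, 250, 620, 79, 699, 778, 686, 673, 568, 450, 227, 677, 113, 790, 112, 111, 223, 334, 557, 100, 657, 757, 623, 589, 421, 219, 640, 68, 708, 776, 693, 678, 580, 467, 256, 723, 188, 120, 308, 428, 736
F(66) mod 791 = 736


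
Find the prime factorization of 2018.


2018 / 2 = 1009
1009 / 1009 = 1
2018 = 2 × 1009


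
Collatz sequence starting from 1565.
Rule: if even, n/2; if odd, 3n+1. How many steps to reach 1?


1565 → 4696 → 2348 → 1174 → 587 → 1762 → 881 → 2644 → 1322 → 661 → 1984 → 992 → 496 → 248 → 124 → 62 → 31 → 94 → 47 → 142 → 71 → 214 → 107 → 322 → 161 → 484 → 242 → 121 → 364 → 182 → 91 → 274 → 137 → 412 → 206 → 103 → 310 → 155 → 466 → 233 → 700 → 350 → 175 → 526 → 263 → 790 → 395 → 1186 → 593 → 1780 → 890 → 445 → 1336 → 668 → 334 → 167 → 502 → 251 → 754 → 377 → 1132 → 566 → 283 → 850 → 425 → 1276 → 638 → 319 → 958 → 479 → 1438 → 719 → 2158 → 1079 → 3238 → 1619 → 4858 → 2429 → 7288 → 3644 → 1822 → 911 → 2734 → 1367 → 4102 → 2051 → 6154 → 3077 → 9232 → 4616 → 2308 → 1154 → 577 → 1732 → 866 → 433 → 1300 → 650 → 325 → 976 → 488 → 244 → 122 → 61 → 184 → 92 → 46 → 23 → 70 → 35 → 106 → 53 → 160 → 80 → 40 → 20 → 10 → 5 → 16 → 8 → 4 → 2 → 1
Total steps = 122

122 steps


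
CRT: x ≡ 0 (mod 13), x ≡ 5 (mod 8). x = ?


M = 13*8 = 104
M1 = M/13 = 8, M2 = M/8 = 13
M1^(-1) mod 13 = 5, M2^(-1) mod 8 = 5
x = 0*8*5 + 5*13*5 = 325
325 mod 104 = 13
Check: 13 mod 13 = 0 ✓, 13 mod 8 = 5 ✓

x ≡ 13 (mod 104)


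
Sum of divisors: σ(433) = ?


Divisors of 433: 1, 433
Sum = 1 + 433 = 434

σ(433) = 434


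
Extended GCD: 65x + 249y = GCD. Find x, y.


Tabular extended Euclidean (each row: r = 65*s + 249*t):
r=65, s=1, t=0
r=249, s=0, t=1
q=0: r=65, s=1, t=0   [65*(1) + 249*(0) = 65]
q=3: r=54, s=-3, t=1   [65*(-3) + 249*(1) = 54]
q=1: r=11, s=4, t=-1   [65*(4) + 249*(-1) = 11]
q=4: r=10, s=-19, t=5   [65*(-19) + 249*(5) = 10]
q=1: r=1, s=23, t=-6   [65*(23) + 249*(-6) = 1]
q=10: r=0, s=-249, t=65   [65*(-249) + 249*(65) = 0]
GCD = 1; from the row with r=1: x=23, y=-6
Check: 65*(23) + 249*(-6) = 1495 - 1494 = 1

GCD = 1, x = 23, y = -6


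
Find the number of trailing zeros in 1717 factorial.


floor(1717/5) = 343
floor(1717/25) = 68
floor(1717/125) = 13
floor(1717/625) = 2
Total = 426

426 trailing zeros


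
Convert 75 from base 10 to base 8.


75 (base 10) = 75 (decimal)
75 (decimal) = 113 (base 8)


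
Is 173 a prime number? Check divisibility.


Check divisors up to sqrt(173) = 13.1529
No divisors found.
173 is prime.

Yes, 173 is prime


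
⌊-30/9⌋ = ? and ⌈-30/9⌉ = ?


-30/9 = -3.3333
floor = -4
ceil = -3

floor = -4, ceil = -3


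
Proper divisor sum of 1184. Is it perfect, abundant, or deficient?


Proper divisors: 1, 2, 4, 8, 16, 32, 37, 74, 148, 296, 592
Sum = 1 + 2 + 4 + 8 + 16 + 32 + 37 + 74 + 148 + 296 + 592 = 1210
1210 > 1184 → abundant

s(1184) = 1210 (abundant)


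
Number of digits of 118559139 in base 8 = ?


118559139 in base 8 = 704210643
Number of digits = 9

9 digits (base 8)


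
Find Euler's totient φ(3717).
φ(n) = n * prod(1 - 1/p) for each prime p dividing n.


3717 = 3^2 × 7 × 59
Prime factors: 3, 7, 59
φ(3717) = 3717 × (1-1/3) × (1-1/7) × (1-1/59)
= 3717 × 2/3 × 6/7 × 58/59 = 2088

φ(3717) = 2088


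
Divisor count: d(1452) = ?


1452 = 2^2 × 3^1 × 11^2
d(1452) = (2+1) × (1+1) × (2+1) = 18

18 divisors


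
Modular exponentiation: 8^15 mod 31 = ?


8^1 mod 31 = 8
8^2 mod 31 = 2
8^3 mod 31 = 16
8^4 mod 31 = 4
8^5 mod 31 = 1
8^6 mod 31 = 8
8^7 mod 31 = 2
8^8 mod 31 = 16
8^9 mod 31 = 4
8^10 mod 31 = 1
8^11 mod 31 = 8
8^12 mod 31 = 2
8^13 mod 31 = 16
8^14 mod 31 = 4
8^15 mod 31 = 1


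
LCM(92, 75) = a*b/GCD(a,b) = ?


GCD(92, 75) = 1
LCM = 92*75/1 = 6900/1 = 6900

LCM = 6900


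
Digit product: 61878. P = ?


6 × 1 × 8 × 7 × 8 = 2688


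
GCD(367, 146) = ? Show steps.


367 = 2 * 146 + 75
146 = 1 * 75 + 71
75 = 1 * 71 + 4
71 = 17 * 4 + 3
4 = 1 * 3 + 1
3 = 3 * 1 + 0
GCD = 1


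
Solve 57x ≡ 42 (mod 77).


GCD(57, 77) = 1, unique solution
a^(-1) mod 77 = 50
x = 50 * 42 mod 77 = 21

x ≡ 21 (mod 77)


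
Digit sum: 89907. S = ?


8 + 9 + 9 + 0 + 7 = 33


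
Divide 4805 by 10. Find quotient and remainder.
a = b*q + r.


4805 = 10 * 480 + 5
Check: 4800 + 5 = 4805

q = 480, r = 5


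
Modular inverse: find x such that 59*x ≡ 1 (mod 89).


Use the extended Euclidean algorithm on (89, 59); each row r = 89*s + 59*t:
r=89, s=1, t=0
r=59, s=0, t=1
q=1: r=30, s=1, t=-1   [89*(1) + 59*(-1) = 30]
q=1: r=29, s=-1, t=2   [89*(-1) + 59*(2) = 29]
q=1: r=1, s=2, t=-3   [89*(2) + 59*(-3) = 1]
q=29: r=0, s=-59, t=89   [89*(-59) + 59*(89) = 0]
GCD = 1 with t = -3, so 59*(-3) ≡ 1 (mod 89)
Inverse = -3 mod 89 = 86
Check: 59 * 86 = 5074 ≡ 1 (mod 89)

59^(-1) ≡ 86 (mod 89)


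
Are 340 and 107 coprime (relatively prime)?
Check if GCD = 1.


Euclidean algorithm:
340 = 3 * 107 + 19
107 = 5 * 19 + 12
19 = 1 * 12 + 7
12 = 1 * 7 + 5
7 = 1 * 5 + 2
5 = 2 * 2 + 1
2 = 2 * 1 + 0
GCD(340, 107) = 1

Yes, coprime (GCD = 1)


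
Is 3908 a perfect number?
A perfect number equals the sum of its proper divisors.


Proper divisors of 3908: 1, 2, 4, 977, 1954
Sum = 1 + 2 + 4 + 977 + 1954 = 2938

No, 3908 is not perfect (2938 ≠ 3908)


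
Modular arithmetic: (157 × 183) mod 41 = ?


157 × 183 = 28731
28731 mod 41 = 31


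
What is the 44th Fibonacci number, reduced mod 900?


F(k) mod 900 for k=1..44:
1, 1, 2, 3, 5, 8, 13, 21, 34, 55, 89, 144, 233, 377, 610, 87, 697, 784, 581, 465, 146, 611, 757, 468, 325, 793, 218, 111, 329, 440, 769, 309, 178, 487, 665, 252, 17, 269, 286, 555, 841, 496, 437, 33
F(44) mod 900 = 33


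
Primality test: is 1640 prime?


1640 / 2 = 820 (exact division)
1640 is NOT prime.

No, 1640 is not prime


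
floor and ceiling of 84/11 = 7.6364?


84/11 = 7.6364
floor = 7
ceil = 8

floor = 7, ceil = 8


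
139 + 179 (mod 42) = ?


139 + 179 = 318
318 mod 42 = 24


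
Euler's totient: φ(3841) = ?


3841 = 23 × 167
Prime factors: 23, 167
φ(3841) = 3841 × (1-1/23) × (1-1/167)
= 3841 × 22/23 × 166/167 = 3652

φ(3841) = 3652


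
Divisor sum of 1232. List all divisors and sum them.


Divisors of 1232: 1, 2, 4, 7, 8, 11, 14, 16, 22, 28, 44, 56, 77, 88, 112, 154, 176, 308, 616, 1232
Sum = 1 + 2 + 4 + 7 + 8 + 11 + 14 + 16 + 22 + 28 + 44 + 56 + 77 + 88 + 112 + 154 + 176 + 308 + 616 + 1232 = 2976

σ(1232) = 2976


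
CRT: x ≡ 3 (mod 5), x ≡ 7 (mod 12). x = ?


M = 5*12 = 60
M1 = M/5 = 12, M2 = M/12 = 5
M1^(-1) mod 5 = 3, M2^(-1) mod 12 = 5
x = 3*12*3 + 7*5*5 = 283
283 mod 60 = 43
Check: 43 mod 5 = 3 ✓, 43 mod 12 = 7 ✓

x ≡ 43 (mod 60)


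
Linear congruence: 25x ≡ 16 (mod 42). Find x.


GCD(25, 42) = 1, unique solution
a^(-1) mod 42 = 37
x = 37 * 16 mod 42 = 4

x ≡ 4 (mod 42)


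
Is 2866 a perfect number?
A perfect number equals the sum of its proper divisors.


Proper divisors of 2866: 1, 2, 1433
Sum = 1 + 2 + 1433 = 1436

No, 2866 is not perfect (1436 ≠ 2866)


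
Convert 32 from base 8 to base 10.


32 (base 8) = 26 (decimal)
26 (decimal) = 26 (base 10)


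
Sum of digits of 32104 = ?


3 + 2 + 1 + 0 + 4 = 10


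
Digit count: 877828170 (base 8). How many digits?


877828170 in base 8 = 6424514112
Number of digits = 10

10 digits (base 8)


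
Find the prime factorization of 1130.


1130 / 2 = 565
565 / 5 = 113
113 / 113 = 1
1130 = 2 × 5 × 113


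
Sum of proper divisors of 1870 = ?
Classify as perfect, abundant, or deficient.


Proper divisors: 1, 2, 5, 10, 11, 17, 22, 34, 55, 85, 110, 170, 187, 374, 935
Sum = 1 + 2 + 5 + 10 + 11 + 17 + 22 + 34 + 55 + 85 + 110 + 170 + 187 + 374 + 935 = 2018
2018 > 1870 → abundant

s(1870) = 2018 (abundant)


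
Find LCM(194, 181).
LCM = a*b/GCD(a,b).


GCD(194, 181) = 1
LCM = 194*181/1 = 35114/1 = 35114

LCM = 35114


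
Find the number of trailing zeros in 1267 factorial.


floor(1267/5) = 253
floor(1267/25) = 50
floor(1267/125) = 10
floor(1267/625) = 2
Total = 315

315 trailing zeros


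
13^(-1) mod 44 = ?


Use the extended Euclidean algorithm on (44, 13); each row r = 44*s + 13*t:
r=44, s=1, t=0
r=13, s=0, t=1
q=3: r=5, s=1, t=-3   [44*(1) + 13*(-3) = 5]
q=2: r=3, s=-2, t=7   [44*(-2) + 13*(7) = 3]
q=1: r=2, s=3, t=-10   [44*(3) + 13*(-10) = 2]
q=1: r=1, s=-5, t=17   [44*(-5) + 13*(17) = 1]
q=2: r=0, s=13, t=-44   [44*(13) + 13*(-44) = 0]
GCD = 1 with t = 17, so 13*(17) ≡ 1 (mod 44)
Inverse = 17 mod 44 = 17
Check: 13 * 17 = 221 ≡ 1 (mod 44)

13^(-1) ≡ 17 (mod 44)


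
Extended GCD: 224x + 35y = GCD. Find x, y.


Tabular extended Euclidean (each row: r = 224*s + 35*t):
r=224, s=1, t=0
r=35, s=0, t=1
q=6: r=14, s=1, t=-6   [224*(1) + 35*(-6) = 14]
q=2: r=7, s=-2, t=13   [224*(-2) + 35*(13) = 7]
q=2: r=0, s=5, t=-32   [224*(5) + 35*(-32) = 0]
GCD = 7; from the row with r=7: x=-2, y=13
Check: 224*(-2) + 35*(13) = -448 + 455 = 7

GCD = 7, x = -2, y = 13


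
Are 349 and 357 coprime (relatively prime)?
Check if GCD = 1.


Euclidean algorithm:
357 = 1 * 349 + 8
349 = 43 * 8 + 5
8 = 1 * 5 + 3
5 = 1 * 3 + 2
3 = 1 * 2 + 1
2 = 2 * 1 + 0
GCD(349, 357) = 1

Yes, coprime (GCD = 1)


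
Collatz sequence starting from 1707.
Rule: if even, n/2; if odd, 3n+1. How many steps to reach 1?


1707 → 5122 → 2561 → 7684 → 3842 → 1921 → 5764 → 2882 → 1441 → 4324 → 2162 → 1081 → 3244 → 1622 → 811 → 2434 → 1217 → 3652 → 1826 → 913 → 2740 → 1370 → 685 → 2056 → 1028 → 514 → 257 → 772 → 386 → 193 → 580 → 290 → 145 → 436 → 218 → 109 → 328 → 164 → 82 → 41 → 124 → 62 → 31 → 94 → 47 → 142 → 71 → 214 → 107 → 322 → 161 → 484 → 242 → 121 → 364 → 182 → 91 → 274 → 137 → 412 → 206 → 103 → 310 → 155 → 466 → 233 → 700 → 350 → 175 → 526 → 263 → 790 → 395 → 1186 → 593 → 1780 → 890 → 445 → 1336 → 668 → 334 → 167 → 502 → 251 → 754 → 377 → 1132 → 566 → 283 → 850 → 425 → 1276 → 638 → 319 → 958 → 479 → 1438 → 719 → 2158 → 1079 → 3238 → 1619 → 4858 → 2429 → 7288 → 3644 → 1822 → 911 → 2734 → 1367 → 4102 → 2051 → 6154 → 3077 → 9232 → 4616 → 2308 → 1154 → 577 → 1732 → 866 → 433 → 1300 → 650 → 325 → 976 → 488 → 244 → 122 → 61 → 184 → 92 → 46 → 23 → 70 → 35 → 106 → 53 → 160 → 80 → 40 → 20 → 10 → 5 → 16 → 8 → 4 → 2 → 1
Total steps = 148

148 steps


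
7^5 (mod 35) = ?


7^1 mod 35 = 7
7^2 mod 35 = 14
7^3 mod 35 = 28
7^4 mod 35 = 21
7^5 mod 35 = 7


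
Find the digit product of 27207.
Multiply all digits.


2 × 7 × 2 × 0 × 7 = 0


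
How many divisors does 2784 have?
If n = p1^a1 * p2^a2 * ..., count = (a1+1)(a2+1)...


2784 = 2^5 × 3^1 × 29^1
d(2784) = (5+1) × (1+1) × (1+1) = 24

24 divisors


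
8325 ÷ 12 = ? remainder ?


8325 = 12 * 693 + 9
Check: 8316 + 9 = 8325

q = 693, r = 9


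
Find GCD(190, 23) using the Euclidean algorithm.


190 = 8 * 23 + 6
23 = 3 * 6 + 5
6 = 1 * 5 + 1
5 = 5 * 1 + 0
GCD = 1


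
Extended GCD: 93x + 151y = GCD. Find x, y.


Tabular extended Euclidean (each row: r = 93*s + 151*t):
r=93, s=1, t=0
r=151, s=0, t=1
q=0: r=93, s=1, t=0   [93*(1) + 151*(0) = 93]
q=1: r=58, s=-1, t=1   [93*(-1) + 151*(1) = 58]
q=1: r=35, s=2, t=-1   [93*(2) + 151*(-1) = 35]
q=1: r=23, s=-3, t=2   [93*(-3) + 151*(2) = 23]
q=1: r=12, s=5, t=-3   [93*(5) + 151*(-3) = 12]
q=1: r=11, s=-8, t=5   [93*(-8) + 151*(5) = 11]
q=1: r=1, s=13, t=-8   [93*(13) + 151*(-8) = 1]
q=11: r=0, s=-151, t=93   [93*(-151) + 151*(93) = 0]
GCD = 1; from the row with r=1: x=13, y=-8
Check: 93*(13) + 151*(-8) = 1209 - 1208 = 1

GCD = 1, x = 13, y = -8


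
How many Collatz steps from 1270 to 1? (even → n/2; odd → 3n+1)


1270 → 635 → 1906 → 953 → 2860 → 1430 → 715 → 2146 → 1073 → 3220 → 1610 → 805 → 2416 → 1208 → 604 → 302 → 151 → 454 → 227 → 682 → 341 → 1024 → 512 → 256 → 128 → 64 → 32 → 16 → 8 → 4 → 2 → 1
Total steps = 31

31 steps


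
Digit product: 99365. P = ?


9 × 9 × 3 × 6 × 5 = 7290


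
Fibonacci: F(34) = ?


Sequence: 1, 1, 2, 3, 5, 8, 13, 21, 34, 55, 89, 144, 233, 377, 610, 987, 1597, 2584, 4181, 6765, 10946, 17711, 28657, 46368, 75025, 121393, 196418, 317811, 514229, 832040, 1346269, 2178309, 3524578, 5702887
F(34) = 5702887


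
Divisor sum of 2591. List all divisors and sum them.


Divisors of 2591: 1, 2591
Sum = 1 + 2591 = 2592

σ(2591) = 2592


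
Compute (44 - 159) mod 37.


44 - 159 = -115
-115 mod 37 = 33


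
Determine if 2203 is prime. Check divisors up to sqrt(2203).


Check divisors up to sqrt(2203) = 46.9361
No divisors found.
2203 is prime.

Yes, 2203 is prime


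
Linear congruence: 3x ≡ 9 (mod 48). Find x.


GCD(3, 48) = 3 divides 9
Divide: 1x ≡ 3 (mod 16)
x ≡ 3 (mod 16)


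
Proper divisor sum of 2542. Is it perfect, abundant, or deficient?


Proper divisors: 1, 2, 31, 41, 62, 82, 1271
Sum = 1 + 2 + 31 + 41 + 62 + 82 + 1271 = 1490
1490 < 2542 → deficient

s(2542) = 1490 (deficient)


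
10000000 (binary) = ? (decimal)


10000000 (base 2) = 128 (decimal)
128 (decimal) = 128 (base 10)


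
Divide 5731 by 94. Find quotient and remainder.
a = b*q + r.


5731 = 94 * 60 + 91
Check: 5640 + 91 = 5731

q = 60, r = 91


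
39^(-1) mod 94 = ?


Use the extended Euclidean algorithm on (94, 39); each row r = 94*s + 39*t:
r=94, s=1, t=0
r=39, s=0, t=1
q=2: r=16, s=1, t=-2   [94*(1) + 39*(-2) = 16]
q=2: r=7, s=-2, t=5   [94*(-2) + 39*(5) = 7]
q=2: r=2, s=5, t=-12   [94*(5) + 39*(-12) = 2]
q=3: r=1, s=-17, t=41   [94*(-17) + 39*(41) = 1]
q=2: r=0, s=39, t=-94   [94*(39) + 39*(-94) = 0]
GCD = 1 with t = 41, so 39*(41) ≡ 1 (mod 94)
Inverse = 41 mod 94 = 41
Check: 39 * 41 = 1599 ≡ 1 (mod 94)

39^(-1) ≡ 41 (mod 94)


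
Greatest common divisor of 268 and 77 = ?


268 = 3 * 77 + 37
77 = 2 * 37 + 3
37 = 12 * 3 + 1
3 = 3 * 1 + 0
GCD = 1


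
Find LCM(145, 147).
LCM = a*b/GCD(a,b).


GCD(145, 147) = 1
LCM = 145*147/1 = 21315/1 = 21315

LCM = 21315


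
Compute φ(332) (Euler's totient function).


332 = 2^2 × 83
Prime factors: 2, 83
φ(332) = 332 × (1-1/2) × (1-1/83)
= 332 × 1/2 × 82/83 = 164

φ(332) = 164


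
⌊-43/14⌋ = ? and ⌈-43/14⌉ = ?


-43/14 = -3.0714
floor = -4
ceil = -3

floor = -4, ceil = -3


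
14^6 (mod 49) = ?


14^1 mod 49 = 14
14^2 mod 49 = 0
14^3 mod 49 = 0
14^4 mod 49 = 0
14^5 mod 49 = 0
14^6 mod 49 = 0


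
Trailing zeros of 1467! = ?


floor(1467/5) = 293
floor(1467/25) = 58
floor(1467/125) = 11
floor(1467/625) = 2
Total = 364

364 trailing zeros


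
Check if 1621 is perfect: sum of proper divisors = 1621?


Proper divisors of 1621: 1
Sum = 1 = 1

No, 1621 is not perfect (1 ≠ 1621)


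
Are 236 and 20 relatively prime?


Euclidean algorithm:
236 = 11 * 20 + 16
20 = 1 * 16 + 4
16 = 4 * 4 + 0
GCD(236, 20) = 4

No, not coprime (GCD = 4)


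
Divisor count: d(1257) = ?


1257 = 3^1 × 419^1
d(1257) = (1+1) × (1+1) = 4

4 divisors


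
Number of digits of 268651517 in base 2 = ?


268651517 in base 2 = 10000000000110100101111111101
Number of digits = 29

29 digits (base 2)


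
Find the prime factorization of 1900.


1900 / 2 = 950
950 / 2 = 475
475 / 5 = 95
95 / 5 = 19
19 / 19 = 1
1900 = 2^2 × 5^2 × 19


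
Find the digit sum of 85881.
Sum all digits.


8 + 5 + 8 + 8 + 1 = 30


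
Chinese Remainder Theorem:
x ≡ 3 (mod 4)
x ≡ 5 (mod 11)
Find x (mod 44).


M = 4*11 = 44
M1 = M/4 = 11, M2 = M/11 = 4
M1^(-1) mod 4 = 3, M2^(-1) mod 11 = 3
x = 3*11*3 + 5*4*3 = 159
159 mod 44 = 27
Check: 27 mod 4 = 3 ✓, 27 mod 11 = 5 ✓

x ≡ 27 (mod 44)


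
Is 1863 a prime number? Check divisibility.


1863 / 3 = 621 (exact division)
1863 is NOT prime.

No, 1863 is not prime


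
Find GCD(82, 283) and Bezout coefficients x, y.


Tabular extended Euclidean (each row: r = 82*s + 283*t):
r=82, s=1, t=0
r=283, s=0, t=1
q=0: r=82, s=1, t=0   [82*(1) + 283*(0) = 82]
q=3: r=37, s=-3, t=1   [82*(-3) + 283*(1) = 37]
q=2: r=8, s=7, t=-2   [82*(7) + 283*(-2) = 8]
q=4: r=5, s=-31, t=9   [82*(-31) + 283*(9) = 5]
q=1: r=3, s=38, t=-11   [82*(38) + 283*(-11) = 3]
q=1: r=2, s=-69, t=20   [82*(-69) + 283*(20) = 2]
q=1: r=1, s=107, t=-31   [82*(107) + 283*(-31) = 1]
q=2: r=0, s=-283, t=82   [82*(-283) + 283*(82) = 0]
GCD = 1; from the row with r=1: x=107, y=-31
Check: 82*(107) + 283*(-31) = 8774 - 8773 = 1

GCD = 1, x = 107, y = -31


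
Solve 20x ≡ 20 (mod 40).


GCD(20, 40) = 20 divides 20
Divide: 1x ≡ 1 (mod 2)
x ≡ 1 (mod 2)


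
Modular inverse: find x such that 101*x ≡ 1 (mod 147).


Use the extended Euclidean algorithm on (147, 101); each row r = 147*s + 101*t:
r=147, s=1, t=0
r=101, s=0, t=1
q=1: r=46, s=1, t=-1   [147*(1) + 101*(-1) = 46]
q=2: r=9, s=-2, t=3   [147*(-2) + 101*(3) = 9]
q=5: r=1, s=11, t=-16   [147*(11) + 101*(-16) = 1]
q=9: r=0, s=-101, t=147   [147*(-101) + 101*(147) = 0]
GCD = 1 with t = -16, so 101*(-16) ≡ 1 (mod 147)
Inverse = -16 mod 147 = 131
Check: 101 * 131 = 13231 ≡ 1 (mod 147)

101^(-1) ≡ 131 (mod 147)


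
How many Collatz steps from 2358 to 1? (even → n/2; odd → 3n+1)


2358 → 1179 → 3538 → 1769 → 5308 → 2654 → 1327 → 3982 → 1991 → 5974 → 2987 → 8962 → 4481 → 13444 → 6722 → 3361 → 10084 → 5042 → 2521 → 7564 → 3782 → 1891 → 5674 → 2837 → 8512 → 4256 → 2128 → 1064 → 532 → 266 → 133 → 400 → 200 → 100 → 50 → 25 → 76 → 38 → 19 → 58 → 29 → 88 → 44 → 22 → 11 → 34 → 17 → 52 → 26 → 13 → 40 → 20 → 10 → 5 → 16 → 8 → 4 → 2 → 1
Total steps = 58

58 steps


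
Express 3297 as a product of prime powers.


3297 / 3 = 1099
1099 / 7 = 157
157 / 157 = 1
3297 = 3 × 7 × 157


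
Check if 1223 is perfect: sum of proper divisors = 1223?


Proper divisors of 1223: 1
Sum = 1 = 1

No, 1223 is not perfect (1 ≠ 1223)


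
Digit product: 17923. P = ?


1 × 7 × 9 × 2 × 3 = 378


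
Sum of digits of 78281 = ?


7 + 8 + 2 + 8 + 1 = 26


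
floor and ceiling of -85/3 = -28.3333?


-85/3 = -28.3333
floor = -29
ceil = -28

floor = -29, ceil = -28


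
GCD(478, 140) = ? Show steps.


478 = 3 * 140 + 58
140 = 2 * 58 + 24
58 = 2 * 24 + 10
24 = 2 * 10 + 4
10 = 2 * 4 + 2
4 = 2 * 2 + 0
GCD = 2


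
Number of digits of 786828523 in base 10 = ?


786828523 has 9 digits in base 10
floor(log10(786828523)) + 1 = floor(8.8959) + 1 = 9

9 digits (base 10)


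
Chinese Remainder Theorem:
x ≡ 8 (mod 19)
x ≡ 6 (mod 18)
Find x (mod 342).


M = 19*18 = 342
M1 = M/19 = 18, M2 = M/18 = 19
M1^(-1) mod 19 = 18, M2^(-1) mod 18 = 1
x = 8*18*18 + 6*19*1 = 2706
2706 mod 342 = 312
Check: 312 mod 19 = 8 ✓, 312 mod 18 = 6 ✓

x ≡ 312 (mod 342)


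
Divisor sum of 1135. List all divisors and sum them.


Divisors of 1135: 1, 5, 227, 1135
Sum = 1 + 5 + 227 + 1135 = 1368

σ(1135) = 1368


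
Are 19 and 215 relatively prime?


Euclidean algorithm:
215 = 11 * 19 + 6
19 = 3 * 6 + 1
6 = 6 * 1 + 0
GCD(19, 215) = 1

Yes, coprime (GCD = 1)


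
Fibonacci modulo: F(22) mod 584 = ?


F(k) mod 584 for k=1..22:
1, 1, 2, 3, 5, 8, 13, 21, 34, 55, 89, 144, 233, 377, 26, 403, 429, 248, 93, 341, 434, 191
F(22) mod 584 = 191


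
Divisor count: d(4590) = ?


4590 = 2^1 × 3^3 × 5^1 × 17^1
d(4590) = (1+1) × (3+1) × (1+1) × (1+1) = 32

32 divisors


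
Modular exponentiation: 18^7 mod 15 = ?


18^1 mod 15 = 3
18^2 mod 15 = 9
18^3 mod 15 = 12
18^4 mod 15 = 6
18^5 mod 15 = 3
18^6 mod 15 = 9
18^7 mod 15 = 12


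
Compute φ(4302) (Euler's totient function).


4302 = 2 × 3^2 × 239
Prime factors: 2, 3, 239
φ(4302) = 4302 × (1-1/2) × (1-1/3) × (1-1/239)
= 4302 × 1/2 × 2/3 × 238/239 = 1428

φ(4302) = 1428


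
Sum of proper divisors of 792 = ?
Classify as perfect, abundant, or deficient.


Proper divisors: 1, 2, 3, 4, 6, 8, 9, 11, 12, 18, 22, 24, 33, 36, 44, 66, 72, 88, 99, 132, 198, 264, 396
Sum = 1 + 2 + 3 + 4 + 6 + 8 + 9 + 11 + 12 + 18 + 22 + 24 + 33 + 36 + 44 + 66 + 72 + 88 + 99 + 132 + 198 + 264 + 396 = 1548
1548 > 792 → abundant

s(792) = 1548 (abundant)


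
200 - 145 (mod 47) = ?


200 - 145 = 55
55 mod 47 = 8


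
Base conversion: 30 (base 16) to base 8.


30 (base 16) = 48 (decimal)
48 (decimal) = 60 (base 8)


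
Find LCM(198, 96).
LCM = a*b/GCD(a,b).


GCD(198, 96) = 6
LCM = 198*96/6 = 19008/6 = 3168

LCM = 3168


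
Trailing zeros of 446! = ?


floor(446/5) = 89
floor(446/25) = 17
floor(446/125) = 3
Total = 109

109 trailing zeros


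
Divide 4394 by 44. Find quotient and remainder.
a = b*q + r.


4394 = 44 * 99 + 38
Check: 4356 + 38 = 4394

q = 99, r = 38


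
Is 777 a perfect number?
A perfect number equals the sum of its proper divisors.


Proper divisors of 777: 1, 3, 7, 21, 37, 111, 259
Sum = 1 + 3 + 7 + 21 + 37 + 111 + 259 = 439

No, 777 is not perfect (439 ≠ 777)


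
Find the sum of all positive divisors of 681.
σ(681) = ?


Divisors of 681: 1, 3, 227, 681
Sum = 1 + 3 + 227 + 681 = 912

σ(681) = 912


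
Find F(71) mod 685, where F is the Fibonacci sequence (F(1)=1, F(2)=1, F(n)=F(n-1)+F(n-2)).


F(k) mod 685 for k=1..71:
1, 1, 2, 3, 5, 8, 13, 21, 34, 55, 89, 144, 233, 377, 610, 302, 227, 529, 71, 600, 671, 586, 572, 473, 360, 148, 508, 656, 479, 450, 244, 9, 253, 262, 515, 92, 607, 14, 621, 635, 571, 521, 407, 243, 650, 208, 173, 381, 554, 250, 119, 369, 488, 172, 660, 147, 122, 269, 391, 660, 366, 341, 22, 363, 385, 63, 448, 511, 274, 100, 374
F(71) mod 685 = 374


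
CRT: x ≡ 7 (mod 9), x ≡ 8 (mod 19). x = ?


M = 9*19 = 171
M1 = M/9 = 19, M2 = M/19 = 9
M1^(-1) mod 9 = 1, M2^(-1) mod 19 = 17
x = 7*19*1 + 8*9*17 = 1357
1357 mod 171 = 160
Check: 160 mod 9 = 7 ✓, 160 mod 19 = 8 ✓

x ≡ 160 (mod 171)


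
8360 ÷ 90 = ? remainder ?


8360 = 90 * 92 + 80
Check: 8280 + 80 = 8360

q = 92, r = 80


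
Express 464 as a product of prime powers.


464 / 2 = 232
232 / 2 = 116
116 / 2 = 58
58 / 2 = 29
29 / 29 = 1
464 = 2^4 × 29


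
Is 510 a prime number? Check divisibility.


510 / 2 = 255 (exact division)
510 is NOT prime.

No, 510 is not prime


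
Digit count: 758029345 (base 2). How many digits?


758029345 in base 2 = 101101001011101001110000100001
Number of digits = 30

30 digits (base 2)


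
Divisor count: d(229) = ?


229 = 229^1
d(229) = (1+1) = 2

2 divisors


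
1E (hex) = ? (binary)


1E (base 16) = 30 (decimal)
30 (decimal) = 11110 (base 2)


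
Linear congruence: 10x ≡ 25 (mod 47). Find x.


GCD(10, 47) = 1, unique solution
a^(-1) mod 47 = 33
x = 33 * 25 mod 47 = 26

x ≡ 26 (mod 47)


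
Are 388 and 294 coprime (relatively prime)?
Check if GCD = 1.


Euclidean algorithm:
388 = 1 * 294 + 94
294 = 3 * 94 + 12
94 = 7 * 12 + 10
12 = 1 * 10 + 2
10 = 5 * 2 + 0
GCD(388, 294) = 2

No, not coprime (GCD = 2)


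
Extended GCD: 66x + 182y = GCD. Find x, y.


Tabular extended Euclidean (each row: r = 66*s + 182*t):
r=66, s=1, t=0
r=182, s=0, t=1
q=0: r=66, s=1, t=0   [66*(1) + 182*(0) = 66]
q=2: r=50, s=-2, t=1   [66*(-2) + 182*(1) = 50]
q=1: r=16, s=3, t=-1   [66*(3) + 182*(-1) = 16]
q=3: r=2, s=-11, t=4   [66*(-11) + 182*(4) = 2]
q=8: r=0, s=91, t=-33   [66*(91) + 182*(-33) = 0]
GCD = 2; from the row with r=2: x=-11, y=4
Check: 66*(-11) + 182*(4) = -726 + 728 = 2

GCD = 2, x = -11, y = 4


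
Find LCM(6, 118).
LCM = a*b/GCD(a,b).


GCD(6, 118) = 2
LCM = 6*118/2 = 708/2 = 354

LCM = 354


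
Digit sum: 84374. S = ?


8 + 4 + 3 + 7 + 4 = 26


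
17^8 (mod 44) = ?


17^1 mod 44 = 17
17^2 mod 44 = 25
17^3 mod 44 = 29
17^4 mod 44 = 9
17^5 mod 44 = 21
17^6 mod 44 = 5
17^7 mod 44 = 41
17^8 mod 44 = 37


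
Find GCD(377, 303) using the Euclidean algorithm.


377 = 1 * 303 + 74
303 = 4 * 74 + 7
74 = 10 * 7 + 4
7 = 1 * 4 + 3
4 = 1 * 3 + 1
3 = 3 * 1 + 0
GCD = 1


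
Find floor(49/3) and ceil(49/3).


49/3 = 16.3333
floor = 16
ceil = 17

floor = 16, ceil = 17


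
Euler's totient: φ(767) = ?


767 = 13 × 59
Prime factors: 13, 59
φ(767) = 767 × (1-1/13) × (1-1/59)
= 767 × 12/13 × 58/59 = 696

φ(767) = 696


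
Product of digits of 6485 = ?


6 × 4 × 8 × 5 = 960


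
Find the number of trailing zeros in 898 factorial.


floor(898/5) = 179
floor(898/25) = 35
floor(898/125) = 7
floor(898/625) = 1
Total = 222

222 trailing zeros


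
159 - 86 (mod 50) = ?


159 - 86 = 73
73 mod 50 = 23


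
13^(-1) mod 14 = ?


Use the extended Euclidean algorithm on (14, 13); each row r = 14*s + 13*t:
r=14, s=1, t=0
r=13, s=0, t=1
q=1: r=1, s=1, t=-1   [14*(1) + 13*(-1) = 1]
q=13: r=0, s=-13, t=14   [14*(-13) + 13*(14) = 0]
GCD = 1 with t = -1, so 13*(-1) ≡ 1 (mod 14)
Inverse = -1 mod 14 = 13
Check: 13 * 13 = 169 ≡ 1 (mod 14)

13^(-1) ≡ 13 (mod 14)


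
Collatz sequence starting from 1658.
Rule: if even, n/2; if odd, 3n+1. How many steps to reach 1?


1658 → 829 → 2488 → 1244 → 622 → 311 → 934 → 467 → 1402 → 701 → 2104 → 1052 → 526 → 263 → 790 → 395 → 1186 → 593 → 1780 → 890 → 445 → 1336 → 668 → 334 → 167 → 502 → 251 → 754 → 377 → 1132 → 566 → 283 → 850 → 425 → 1276 → 638 → 319 → 958 → 479 → 1438 → 719 → 2158 → 1079 → 3238 → 1619 → 4858 → 2429 → 7288 → 3644 → 1822 → 911 → 2734 → 1367 → 4102 → 2051 → 6154 → 3077 → 9232 → 4616 → 2308 → 1154 → 577 → 1732 → 866 → 433 → 1300 → 650 → 325 → 976 → 488 → 244 → 122 → 61 → 184 → 92 → 46 → 23 → 70 → 35 → 106 → 53 → 160 → 80 → 40 → 20 → 10 → 5 → 16 → 8 → 4 → 2 → 1
Total steps = 91

91 steps
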